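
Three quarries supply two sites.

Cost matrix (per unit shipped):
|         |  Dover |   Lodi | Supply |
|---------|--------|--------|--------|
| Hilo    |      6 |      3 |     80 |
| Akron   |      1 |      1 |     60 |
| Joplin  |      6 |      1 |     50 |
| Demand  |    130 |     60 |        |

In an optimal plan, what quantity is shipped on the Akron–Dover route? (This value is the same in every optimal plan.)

The minimum-cost plan:
  Hilo->Dover: 70 × 6 = 420
  Hilo->Lodi: 10 × 3 = 30
  Akron->Dover: 60 × 1 = 60
  Joplin->Lodi: 50 × 1 = 50
Total cost = 560.
So Akron→Dover carries 60 truckloads.

60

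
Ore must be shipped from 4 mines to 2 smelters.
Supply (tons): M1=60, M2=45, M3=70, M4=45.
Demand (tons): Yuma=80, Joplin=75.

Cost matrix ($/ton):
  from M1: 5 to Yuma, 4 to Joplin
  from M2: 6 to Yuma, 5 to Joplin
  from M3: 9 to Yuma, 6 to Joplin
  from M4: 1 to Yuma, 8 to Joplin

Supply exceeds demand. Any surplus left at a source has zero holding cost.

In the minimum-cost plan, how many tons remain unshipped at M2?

An optimal plan:
  M1→Joplin: 60 tons
  M2→Yuma: 35 tons
  M2→Joplin: 10 tons
  M3→Joplin: 5 tons
  M4→Yuma: 45 tons
Total cost = $575.
M2 ships 45 of its 45, leaving 0.

0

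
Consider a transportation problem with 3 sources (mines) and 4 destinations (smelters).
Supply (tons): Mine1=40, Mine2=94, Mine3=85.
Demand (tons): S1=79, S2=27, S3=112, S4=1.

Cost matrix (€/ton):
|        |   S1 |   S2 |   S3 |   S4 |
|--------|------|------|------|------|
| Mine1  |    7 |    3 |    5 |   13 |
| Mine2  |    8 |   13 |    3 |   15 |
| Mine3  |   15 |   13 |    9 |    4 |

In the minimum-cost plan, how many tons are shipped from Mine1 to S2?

Solving gives:
  Mine1–S1: 13 × €7 = €91
  Mine1–S2: 27 × €3 = €81
  Mine2–S1: 66 × €8 = €528
  Mine2–S3: 28 × €3 = €84
  Mine3–S3: 84 × €9 = €756
  Mine3–S4: 1 × €4 = €4
Total cost = €1544.
So Mine1→S2 carries 27 tons.

27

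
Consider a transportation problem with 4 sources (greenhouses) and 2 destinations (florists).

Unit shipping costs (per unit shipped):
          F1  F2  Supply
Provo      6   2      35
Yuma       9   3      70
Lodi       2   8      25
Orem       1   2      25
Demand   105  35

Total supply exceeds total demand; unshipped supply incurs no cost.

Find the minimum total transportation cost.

570

An optimal shipping plan:
  Provo->F1: 35 × 6 = 210
  Yuma->F1: 20 × 9 = 180
  Yuma->F2: 35 × 3 = 105
  Lodi->F1: 25 × 2 = 50
  Orem->F1: 25 × 1 = 25
Total = 210 + 180 + 105 + 50 + 25 = 570.
(Supply check: Provo ships 35; Yuma ships 55; Lodi ships 25; Orem ships 25.)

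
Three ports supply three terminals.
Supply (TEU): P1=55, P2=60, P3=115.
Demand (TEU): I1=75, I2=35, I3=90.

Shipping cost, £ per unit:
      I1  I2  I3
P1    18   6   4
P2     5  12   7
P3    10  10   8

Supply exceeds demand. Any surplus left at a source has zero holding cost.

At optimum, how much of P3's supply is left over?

30

Minimum-cost shipments:
  P1 to I2: 35 × £6 = £210
  P1 to I3: 20 × £4 = £80
  P2 to I1: 60 × £5 = £300
  P3 to I1: 15 × £10 = £150
  P3 to I3: 70 × £8 = £560
Total cost = £1300.
P3 ships 85 of its 115, leaving 30.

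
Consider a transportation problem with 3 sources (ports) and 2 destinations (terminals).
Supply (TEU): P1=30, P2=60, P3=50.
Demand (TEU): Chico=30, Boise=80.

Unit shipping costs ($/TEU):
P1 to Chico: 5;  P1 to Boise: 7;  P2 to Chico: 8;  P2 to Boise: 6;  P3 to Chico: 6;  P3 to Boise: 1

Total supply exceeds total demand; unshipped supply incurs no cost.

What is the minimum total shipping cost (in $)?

One minimum-cost allocation:
  P1 to Chico: 30 × $5 = $150
  P2 to Boise: 30 × $6 = $180
  P3 to Boise: 50 × $1 = $50
Total = 150 + 180 + 50 = $380.
(Supply check: P1 ships 30; P2 ships 30; P3 ships 50.)

380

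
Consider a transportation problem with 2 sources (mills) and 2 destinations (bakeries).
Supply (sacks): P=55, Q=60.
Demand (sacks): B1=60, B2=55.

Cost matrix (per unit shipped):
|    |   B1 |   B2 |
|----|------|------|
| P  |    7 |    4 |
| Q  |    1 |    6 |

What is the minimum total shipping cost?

One minimum-cost allocation:
  P→B2: 55 × 4 = 220
  Q→B1: 60 × 1 = 60
Total = 220 + 60 = 280.

280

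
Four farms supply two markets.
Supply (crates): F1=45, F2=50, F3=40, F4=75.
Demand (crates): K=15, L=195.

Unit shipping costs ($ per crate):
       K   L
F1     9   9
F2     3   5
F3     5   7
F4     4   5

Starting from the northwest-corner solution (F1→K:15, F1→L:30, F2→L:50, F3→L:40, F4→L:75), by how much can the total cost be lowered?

30

Current plan cost = 15·9 + 30·9 + 50·5 + 40·7 + 75·5 = $1310.
Optimal plan:
  F1 to L: 45 × $9 = $405
  F2 to L: 50 × $5 = $250
  F3 to K: 15 × $5 = $75
  F3 to L: 25 × $7 = $175
  F4 to L: 75 × $5 = $375
Optimal cost = $1280.
Saving = 1310 − 1280 = $30.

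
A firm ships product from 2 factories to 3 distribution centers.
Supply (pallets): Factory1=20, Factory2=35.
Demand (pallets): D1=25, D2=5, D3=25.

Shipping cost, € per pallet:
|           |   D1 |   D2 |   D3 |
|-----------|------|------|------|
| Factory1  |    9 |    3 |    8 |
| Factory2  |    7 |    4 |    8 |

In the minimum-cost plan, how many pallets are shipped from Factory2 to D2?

0

Optimal shipments:
  Factory1–D2: 5 pallets
  Factory1–D3: 15 pallets
  Factory2–D1: 25 pallets
  Factory2–D3: 10 pallets
Total cost = €390.
The route Factory2→D2 is not used.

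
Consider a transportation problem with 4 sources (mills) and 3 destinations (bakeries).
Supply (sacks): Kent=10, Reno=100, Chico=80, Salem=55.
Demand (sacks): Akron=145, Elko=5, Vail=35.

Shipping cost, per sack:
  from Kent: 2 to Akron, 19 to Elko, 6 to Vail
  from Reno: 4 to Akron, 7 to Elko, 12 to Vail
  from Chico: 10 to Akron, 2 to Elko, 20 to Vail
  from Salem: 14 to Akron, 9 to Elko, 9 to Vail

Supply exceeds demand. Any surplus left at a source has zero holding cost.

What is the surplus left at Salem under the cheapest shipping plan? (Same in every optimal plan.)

An optimal plan:
  Kent→Akron: 10 sacks
  Reno→Akron: 100 sacks
  Chico→Akron: 35 sacks
  Chico→Elko: 5 sacks
  Salem→Vail: 35 sacks
Total cost = 1095.
Salem ships 35 of its 55, leaving 20.

20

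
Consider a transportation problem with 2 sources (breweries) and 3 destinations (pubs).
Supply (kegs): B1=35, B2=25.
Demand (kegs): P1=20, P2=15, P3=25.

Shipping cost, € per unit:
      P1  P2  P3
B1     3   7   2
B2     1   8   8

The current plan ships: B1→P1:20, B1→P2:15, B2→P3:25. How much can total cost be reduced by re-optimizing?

185

Current plan cost = 20·3 + 15·7 + 25·8 = €365.
Optimal plan:
  B1–P2: 10 × €7 = €70
  B1–P3: 25 × €2 = €50
  B2–P1: 20 × €1 = €20
  B2–P2: 5 × €8 = €40
Optimal cost = €180.
Saving = 365 − 180 = €185.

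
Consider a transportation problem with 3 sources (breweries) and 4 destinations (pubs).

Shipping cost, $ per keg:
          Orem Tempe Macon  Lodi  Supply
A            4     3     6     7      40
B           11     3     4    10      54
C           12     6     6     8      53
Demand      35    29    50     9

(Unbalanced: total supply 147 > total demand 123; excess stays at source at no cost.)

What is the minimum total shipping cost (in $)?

One minimum-cost allocation:
  A–Orem: 35 × $4 = $140
  A–Tempe: 5 × $3 = $15
  B–Tempe: 24 × $3 = $72
  B–Macon: 30 × $4 = $120
  C–Macon: 20 × $6 = $120
  C–Lodi: 9 × $8 = $72
Total = 140 + 15 + 72 + 120 + 120 + 72 = $539.
(Supply check: A ships 40; B ships 54; C ships 29.)

539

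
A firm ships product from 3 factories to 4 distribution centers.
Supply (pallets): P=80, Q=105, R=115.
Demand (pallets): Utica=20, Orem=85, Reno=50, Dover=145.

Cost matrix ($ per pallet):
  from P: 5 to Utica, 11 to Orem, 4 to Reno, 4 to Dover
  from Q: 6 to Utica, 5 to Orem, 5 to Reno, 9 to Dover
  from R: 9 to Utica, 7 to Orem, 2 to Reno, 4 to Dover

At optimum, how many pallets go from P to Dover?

Solving gives:
  P–Dover: 80 × $4 = $320
  Q–Utica: 20 × $6 = $120
  Q–Orem: 85 × $5 = $425
  R–Reno: 50 × $2 = $100
  R–Dover: 65 × $4 = $260
Total cost = $1225.
So P→Dover carries 80 pallets.

80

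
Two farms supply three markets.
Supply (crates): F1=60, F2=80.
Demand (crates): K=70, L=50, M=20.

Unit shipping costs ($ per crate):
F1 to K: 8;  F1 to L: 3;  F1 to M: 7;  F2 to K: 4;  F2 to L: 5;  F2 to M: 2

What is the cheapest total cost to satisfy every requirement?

A cheapest plan:
  F1→K: 10 × $8 = $80
  F1→L: 50 × $3 = $150
  F2→K: 60 × $4 = $240
  F2→M: 20 × $2 = $40
Total = 80 + 150 + 240 + 40 = $510.

510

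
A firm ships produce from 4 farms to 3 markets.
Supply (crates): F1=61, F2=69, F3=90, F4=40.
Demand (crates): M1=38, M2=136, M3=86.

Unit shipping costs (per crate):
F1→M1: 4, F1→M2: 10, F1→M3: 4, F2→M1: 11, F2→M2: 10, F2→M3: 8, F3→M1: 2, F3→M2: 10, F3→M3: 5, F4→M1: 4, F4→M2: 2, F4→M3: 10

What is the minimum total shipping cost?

1485

One minimum-cost allocation:
  F1→M3: 61 × 4 = 244
  F2→M2: 69 × 10 = 690
  F3→M1: 38 × 2 = 76
  F3→M2: 27 × 10 = 270
  F3→M3: 25 × 5 = 125
  F4→M2: 40 × 2 = 80
Total = 244 + 690 + 76 + 270 + 125 + 80 = 1485.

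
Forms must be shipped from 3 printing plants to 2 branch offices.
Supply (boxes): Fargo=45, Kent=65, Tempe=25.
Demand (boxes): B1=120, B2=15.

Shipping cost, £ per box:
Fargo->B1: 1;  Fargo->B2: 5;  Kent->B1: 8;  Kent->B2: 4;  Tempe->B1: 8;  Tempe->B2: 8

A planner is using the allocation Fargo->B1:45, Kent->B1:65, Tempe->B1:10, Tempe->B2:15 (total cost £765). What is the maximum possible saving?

Current plan cost = 45·1 + 65·8 + 10·8 + 15·8 = £765.
Optimal plan:
  Fargo->B1: 45 × £1 = £45
  Kent->B1: 50 × £8 = £400
  Kent->B2: 15 × £4 = £60
  Tempe->B1: 25 × £8 = £200
Optimal cost = £705.
Saving = 765 − 705 = £60.

60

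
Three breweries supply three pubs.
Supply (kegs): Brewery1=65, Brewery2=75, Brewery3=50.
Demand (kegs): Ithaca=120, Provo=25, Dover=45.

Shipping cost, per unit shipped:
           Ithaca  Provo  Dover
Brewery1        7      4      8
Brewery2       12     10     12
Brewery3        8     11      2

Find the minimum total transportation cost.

Optimal allocation:
  Brewery1 to Ithaca: 40 × 7 = 280
  Brewery1 to Provo: 25 × 4 = 100
  Brewery2 to Ithaca: 75 × 12 = 900
  Brewery3 to Ithaca: 5 × 8 = 40
  Brewery3 to Dover: 45 × 2 = 90
Total = 280 + 100 + 900 + 40 + 90 = 1410.

1410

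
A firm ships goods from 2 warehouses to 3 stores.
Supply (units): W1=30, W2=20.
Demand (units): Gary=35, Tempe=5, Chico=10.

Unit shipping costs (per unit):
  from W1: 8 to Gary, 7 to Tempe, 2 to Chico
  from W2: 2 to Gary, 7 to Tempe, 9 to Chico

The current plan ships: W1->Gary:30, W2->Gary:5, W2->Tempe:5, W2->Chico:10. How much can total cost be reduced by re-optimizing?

160

Current plan cost = 30·8 + 5·2 + 5·7 + 10·9 = 375.
Optimal plan:
  W1->Gary: 15 × 8 = 120
  W1->Tempe: 5 × 7 = 35
  W1->Chico: 10 × 2 = 20
  W2->Gary: 20 × 2 = 40
Optimal cost = 215.
Saving = 375 − 215 = 160.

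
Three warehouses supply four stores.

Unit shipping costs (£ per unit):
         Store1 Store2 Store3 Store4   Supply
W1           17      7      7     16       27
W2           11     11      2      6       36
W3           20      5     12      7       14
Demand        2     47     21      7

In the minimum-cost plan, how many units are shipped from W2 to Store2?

The minimum-cost plan:
  W1->Store2: 27 × £7 = £189
  W2->Store1: 2 × £11 = £22
  W2->Store2: 6 × £11 = £66
  W2->Store3: 21 × £2 = £42
  W2->Store4: 7 × £6 = £42
  W3->Store2: 14 × £5 = £70
Total cost = £431.
So W2→Store2 carries 6 units.

6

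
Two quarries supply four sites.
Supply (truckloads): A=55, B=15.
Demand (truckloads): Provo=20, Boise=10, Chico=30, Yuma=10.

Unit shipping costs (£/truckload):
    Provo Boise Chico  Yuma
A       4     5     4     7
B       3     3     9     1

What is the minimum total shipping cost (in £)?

250

A cheapest plan:
  A→Provo: 20 × £4 = £80
  A→Boise: 5 × £5 = £25
  A→Chico: 30 × £4 = £120
  B→Boise: 5 × £3 = £15
  B→Yuma: 10 × £1 = £10
Total = 80 + 25 + 120 + 15 + 10 = £250.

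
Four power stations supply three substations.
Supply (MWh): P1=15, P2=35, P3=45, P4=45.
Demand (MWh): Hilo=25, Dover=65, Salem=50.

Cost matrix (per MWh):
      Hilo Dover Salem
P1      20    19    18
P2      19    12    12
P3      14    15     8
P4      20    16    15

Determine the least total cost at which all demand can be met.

An optimal shipping plan:
  P1->Hilo: 15 × 20 = 300
  P2->Dover: 35 × 12 = 420
  P3->Salem: 45 × 8 = 360
  P4->Hilo: 10 × 20 = 200
  P4->Dover: 30 × 16 = 480
  P4->Salem: 5 × 15 = 75
Total = 300 + 420 + 360 + 200 + 480 + 75 = 1835.

1835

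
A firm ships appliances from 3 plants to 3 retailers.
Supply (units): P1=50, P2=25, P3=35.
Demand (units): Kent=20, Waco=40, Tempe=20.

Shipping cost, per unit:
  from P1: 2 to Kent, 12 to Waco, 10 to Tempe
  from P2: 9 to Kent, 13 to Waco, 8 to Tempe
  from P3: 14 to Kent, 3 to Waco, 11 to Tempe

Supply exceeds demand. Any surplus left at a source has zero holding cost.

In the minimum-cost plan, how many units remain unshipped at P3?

0

An optimal plan:
  P1 to Kent: 20 × 2 = 40
  P1 to Waco: 5 × 12 = 60
  P2 to Tempe: 20 × 8 = 160
  P3 to Waco: 35 × 3 = 105
Total cost = 365.
P3 ships 35 of its 35, leaving 0.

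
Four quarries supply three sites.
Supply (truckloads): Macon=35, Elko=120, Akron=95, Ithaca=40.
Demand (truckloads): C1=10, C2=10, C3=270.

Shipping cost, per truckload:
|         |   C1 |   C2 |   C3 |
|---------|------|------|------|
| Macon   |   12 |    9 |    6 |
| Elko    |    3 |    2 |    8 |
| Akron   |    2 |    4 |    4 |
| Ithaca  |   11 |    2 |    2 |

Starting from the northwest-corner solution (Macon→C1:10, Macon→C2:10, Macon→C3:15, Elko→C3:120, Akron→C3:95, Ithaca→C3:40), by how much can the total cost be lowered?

Current plan cost = 10·12 + 10·9 + 15·6 + 120·8 + 95·4 + 40·2 = 1720.
Optimal plan:
  Macon–C3: 35 × 6 = 210
  Elko–C1: 10 × 3 = 30
  Elko–C2: 10 × 2 = 20
  Elko–C3: 100 × 8 = 800
  Akron–C3: 95 × 4 = 380
  Ithaca–C3: 40 × 2 = 80
Optimal cost = 1520.
Saving = 1720 − 1520 = 200.

200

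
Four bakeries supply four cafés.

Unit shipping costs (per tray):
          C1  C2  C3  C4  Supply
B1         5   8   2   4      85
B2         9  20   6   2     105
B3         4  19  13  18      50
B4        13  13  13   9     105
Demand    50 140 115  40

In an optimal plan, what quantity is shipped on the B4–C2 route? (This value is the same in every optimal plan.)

105

The minimum-cost plan:
  B1 to C2: 35 × 8 = 280
  B1 to C3: 50 × 2 = 100
  B2 to C3: 65 × 6 = 390
  B2 to C4: 40 × 2 = 80
  B3 to C1: 50 × 4 = 200
  B4 to C2: 105 × 13 = 1365
Total cost = 2415.
So B4→C2 carries 105 trays.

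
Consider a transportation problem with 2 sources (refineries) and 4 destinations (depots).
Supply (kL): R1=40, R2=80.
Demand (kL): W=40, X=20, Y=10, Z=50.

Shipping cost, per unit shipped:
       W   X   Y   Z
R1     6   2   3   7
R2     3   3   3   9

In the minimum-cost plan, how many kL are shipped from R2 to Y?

Solving gives:
  R1->Z: 40 × 7 = 280
  R2->W: 40 × 3 = 120
  R2->X: 20 × 3 = 60
  R2->Y: 10 × 3 = 30
  R2->Z: 10 × 9 = 90
Total cost = 580.
So R2→Y carries 10 kL.

10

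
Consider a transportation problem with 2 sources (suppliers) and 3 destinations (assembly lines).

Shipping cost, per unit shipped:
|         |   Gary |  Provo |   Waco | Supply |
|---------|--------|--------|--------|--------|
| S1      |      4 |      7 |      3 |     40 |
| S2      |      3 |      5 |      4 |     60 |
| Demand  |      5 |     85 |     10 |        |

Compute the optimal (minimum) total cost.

An optimal shipping plan:
  S1–Gary: 5 batches
  S1–Provo: 25 batches
  S1–Waco: 10 batches
  S2–Provo: 60 batches
Total cost = 525.

525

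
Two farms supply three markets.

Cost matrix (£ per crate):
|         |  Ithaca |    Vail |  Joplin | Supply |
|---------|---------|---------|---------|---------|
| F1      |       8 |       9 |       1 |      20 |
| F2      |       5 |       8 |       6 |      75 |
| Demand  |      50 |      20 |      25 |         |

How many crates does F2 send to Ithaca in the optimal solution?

Optimal shipments:
  F1->Joplin: 20 × £1 = £20
  F2->Ithaca: 50 × £5 = £250
  F2->Vail: 20 × £8 = £160
  F2->Joplin: 5 × £6 = £30
Total cost = £460.
So F2→Ithaca carries 50 crates.

50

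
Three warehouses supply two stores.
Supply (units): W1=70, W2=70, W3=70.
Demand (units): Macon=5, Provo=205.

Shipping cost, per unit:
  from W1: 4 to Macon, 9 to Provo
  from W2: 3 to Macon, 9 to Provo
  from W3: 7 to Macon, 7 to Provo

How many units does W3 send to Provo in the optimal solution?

70

Solving gives:
  W1→Provo: 70 units
  W2→Macon: 5 units
  W2→Provo: 65 units
  W3→Provo: 70 units
Total cost = 1720.
So W3→Provo carries 70 units.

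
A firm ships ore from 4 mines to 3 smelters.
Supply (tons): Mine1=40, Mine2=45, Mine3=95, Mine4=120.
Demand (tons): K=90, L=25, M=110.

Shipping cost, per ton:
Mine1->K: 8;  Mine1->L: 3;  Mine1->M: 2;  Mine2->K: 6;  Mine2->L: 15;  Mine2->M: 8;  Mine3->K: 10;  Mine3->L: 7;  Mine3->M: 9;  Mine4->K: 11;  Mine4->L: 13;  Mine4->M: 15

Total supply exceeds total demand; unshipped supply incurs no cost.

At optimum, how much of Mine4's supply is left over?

An optimal plan:
  Mine1–M: 40 × 2 = 80
  Mine2–K: 45 × 6 = 270
  Mine3–L: 25 × 7 = 175
  Mine3–M: 70 × 9 = 630
  Mine4–K: 45 × 11 = 495
Total cost = 1650.
Mine4 ships 45 of its 120, leaving 75.

75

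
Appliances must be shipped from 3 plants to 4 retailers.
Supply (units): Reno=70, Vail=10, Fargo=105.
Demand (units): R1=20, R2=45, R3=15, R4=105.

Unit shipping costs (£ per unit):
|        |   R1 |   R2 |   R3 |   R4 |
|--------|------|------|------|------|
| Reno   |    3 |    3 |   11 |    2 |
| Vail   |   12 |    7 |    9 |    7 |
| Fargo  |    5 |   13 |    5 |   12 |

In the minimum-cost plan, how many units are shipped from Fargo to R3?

15

Optimal shipments:
  Reno–R2: 35 × £3 = £105
  Reno–R4: 35 × £2 = £70
  Vail–R2: 10 × £7 = £70
  Fargo–R1: 20 × £5 = £100
  Fargo–R3: 15 × £5 = £75
  Fargo–R4: 70 × £12 = £840
Total cost = £1260.
So Fargo→R3 carries 15 units.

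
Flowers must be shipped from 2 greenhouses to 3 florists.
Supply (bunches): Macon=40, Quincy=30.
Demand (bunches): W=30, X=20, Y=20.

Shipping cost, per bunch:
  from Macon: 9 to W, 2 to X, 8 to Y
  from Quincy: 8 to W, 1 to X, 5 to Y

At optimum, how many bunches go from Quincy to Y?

Optimal shipments:
  Macon->W: 30 × 9 = 270
  Macon->X: 10 × 2 = 20
  Quincy->X: 10 × 1 = 10
  Quincy->Y: 20 × 5 = 100
Total cost = 400.
So Quincy→Y carries 20 bunches.

20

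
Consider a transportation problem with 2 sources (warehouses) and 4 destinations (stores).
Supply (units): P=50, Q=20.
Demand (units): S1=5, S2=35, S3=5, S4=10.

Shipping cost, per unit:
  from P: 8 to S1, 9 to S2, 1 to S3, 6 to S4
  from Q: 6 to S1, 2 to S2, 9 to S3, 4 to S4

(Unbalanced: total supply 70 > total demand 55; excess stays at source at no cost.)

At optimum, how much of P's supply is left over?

An optimal plan:
  P->S1: 5 × 8 = 40
  P->S2: 15 × 9 = 135
  P->S3: 5 × 1 = 5
  P->S4: 10 × 6 = 60
  Q->S2: 20 × 2 = 40
Total cost = 280.
P ships 35 of its 50, leaving 15.

15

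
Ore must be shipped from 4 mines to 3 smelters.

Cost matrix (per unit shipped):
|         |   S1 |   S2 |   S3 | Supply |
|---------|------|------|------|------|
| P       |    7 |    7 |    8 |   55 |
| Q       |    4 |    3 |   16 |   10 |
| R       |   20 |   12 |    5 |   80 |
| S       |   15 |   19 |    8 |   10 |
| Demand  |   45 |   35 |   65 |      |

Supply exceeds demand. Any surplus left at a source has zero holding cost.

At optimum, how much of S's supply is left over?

10

Minimum-cost shipments:
  P->S1: 45 tons
  P->S2: 10 tons
  Q->S2: 10 tons
  R->S2: 15 tons
  R->S3: 65 tons
Total cost = 920.
S ships 0 of its 10, leaving 10.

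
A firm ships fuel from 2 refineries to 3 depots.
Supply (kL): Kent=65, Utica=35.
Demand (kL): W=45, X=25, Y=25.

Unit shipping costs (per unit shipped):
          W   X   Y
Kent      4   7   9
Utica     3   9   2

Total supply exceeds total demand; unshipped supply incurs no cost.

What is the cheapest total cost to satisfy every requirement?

395

A cheapest plan:
  Kent→W: 35 × 4 = 140
  Kent→X: 25 × 7 = 175
  Utica→W: 10 × 3 = 30
  Utica→Y: 25 × 2 = 50
Total = 140 + 175 + 30 + 50 = 395.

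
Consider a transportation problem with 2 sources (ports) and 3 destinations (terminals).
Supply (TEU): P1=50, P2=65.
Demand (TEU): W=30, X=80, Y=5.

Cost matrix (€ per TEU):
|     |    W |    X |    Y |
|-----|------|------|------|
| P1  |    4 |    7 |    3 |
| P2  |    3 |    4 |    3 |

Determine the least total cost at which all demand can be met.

500

One minimum-cost allocation:
  P1->W: 30 TEU
  P1->X: 15 TEU
  P1->Y: 5 TEU
  P2->X: 65 TEU
Total cost = €500.
(Supply check: P1 ships 50; P2 ships 65.)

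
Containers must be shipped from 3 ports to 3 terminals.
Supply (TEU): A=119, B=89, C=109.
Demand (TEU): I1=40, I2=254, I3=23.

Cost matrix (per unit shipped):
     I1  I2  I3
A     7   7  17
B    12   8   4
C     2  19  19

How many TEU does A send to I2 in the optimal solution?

119

Optimal shipments:
  A–I2: 119 × 7 = 833
  B–I2: 66 × 8 = 528
  B–I3: 23 × 4 = 92
  C–I1: 40 × 2 = 80
  C–I2: 69 × 19 = 1311
Total cost = 2844.
So A→I2 carries 119 TEU.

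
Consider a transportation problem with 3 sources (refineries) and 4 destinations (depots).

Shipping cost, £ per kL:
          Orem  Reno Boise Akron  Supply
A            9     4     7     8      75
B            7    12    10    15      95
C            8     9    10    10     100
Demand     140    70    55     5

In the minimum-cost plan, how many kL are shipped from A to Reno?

70

The minimum-cost plan:
  A→Reno: 70 × £4 = £280
  A→Boise: 5 × £7 = £35
  B→Orem: 95 × £7 = £665
  C→Orem: 45 × £8 = £360
  C→Boise: 50 × £10 = £500
  C→Akron: 5 × £10 = £50
Total cost = £1890.
So A→Reno carries 70 kL.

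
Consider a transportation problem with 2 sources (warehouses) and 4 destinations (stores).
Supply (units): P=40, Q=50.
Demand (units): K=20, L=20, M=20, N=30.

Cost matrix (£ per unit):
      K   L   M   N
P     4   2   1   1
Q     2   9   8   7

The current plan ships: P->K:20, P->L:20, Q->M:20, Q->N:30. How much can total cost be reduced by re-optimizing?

180

Current plan cost = 20·4 + 20·2 + 20·8 + 30·7 = £490.
Optimal plan:
  P to L: 20 units
  P to M: 20 units
  Q to K: 20 units
  Q to N: 30 units
Optimal cost = £310.
Saving = 490 − 310 = £180.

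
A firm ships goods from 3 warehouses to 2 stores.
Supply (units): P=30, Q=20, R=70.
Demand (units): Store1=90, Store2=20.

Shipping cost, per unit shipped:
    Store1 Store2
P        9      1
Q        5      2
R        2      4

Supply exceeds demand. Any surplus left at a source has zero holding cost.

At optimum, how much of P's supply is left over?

10

An optimal plan:
  P to Store2: 20 × 1 = 20
  Q to Store1: 20 × 5 = 100
  R to Store1: 70 × 2 = 140
Total cost = 260.
P ships 20 of its 30, leaving 10.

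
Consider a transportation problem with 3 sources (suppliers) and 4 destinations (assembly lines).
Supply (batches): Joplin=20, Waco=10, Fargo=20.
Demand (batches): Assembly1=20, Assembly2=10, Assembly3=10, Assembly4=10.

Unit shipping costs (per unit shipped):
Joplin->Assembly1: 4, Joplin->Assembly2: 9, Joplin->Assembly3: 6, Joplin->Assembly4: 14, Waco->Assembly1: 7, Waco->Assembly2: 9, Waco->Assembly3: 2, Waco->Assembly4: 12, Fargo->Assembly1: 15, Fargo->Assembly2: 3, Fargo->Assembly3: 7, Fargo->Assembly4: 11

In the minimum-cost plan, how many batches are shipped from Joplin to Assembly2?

0

Solving gives:
  Joplin–Assembly1: 20 × 4 = 80
  Waco–Assembly3: 10 × 2 = 20
  Fargo–Assembly2: 10 × 3 = 30
  Fargo–Assembly4: 10 × 11 = 110
Total cost = 240.
The route Joplin→Assembly2 is not used.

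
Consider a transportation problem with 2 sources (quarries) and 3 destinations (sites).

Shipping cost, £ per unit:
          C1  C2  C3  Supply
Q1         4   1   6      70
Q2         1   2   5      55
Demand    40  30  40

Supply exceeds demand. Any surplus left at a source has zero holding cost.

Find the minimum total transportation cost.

295

An optimal shipping plan:
  Q1→C2: 30 × £1 = £30
  Q1→C3: 25 × £6 = £150
  Q2→C1: 40 × £1 = £40
  Q2→C3: 15 × £5 = £75
Total = 30 + 150 + 40 + 75 = £295.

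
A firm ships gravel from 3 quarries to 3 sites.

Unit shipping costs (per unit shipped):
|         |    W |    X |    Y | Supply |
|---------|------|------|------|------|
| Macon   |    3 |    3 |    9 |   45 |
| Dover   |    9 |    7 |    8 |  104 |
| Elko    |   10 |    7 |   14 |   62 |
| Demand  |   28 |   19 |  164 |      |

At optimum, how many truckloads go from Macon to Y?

The minimum-cost plan:
  Macon→W: 28 × 3 = 84
  Macon→Y: 17 × 9 = 153
  Dover→Y: 104 × 8 = 832
  Elko→X: 19 × 7 = 133
  Elko→Y: 43 × 14 = 602
Total cost = 1804.
So Macon→Y carries 17 truckloads.

17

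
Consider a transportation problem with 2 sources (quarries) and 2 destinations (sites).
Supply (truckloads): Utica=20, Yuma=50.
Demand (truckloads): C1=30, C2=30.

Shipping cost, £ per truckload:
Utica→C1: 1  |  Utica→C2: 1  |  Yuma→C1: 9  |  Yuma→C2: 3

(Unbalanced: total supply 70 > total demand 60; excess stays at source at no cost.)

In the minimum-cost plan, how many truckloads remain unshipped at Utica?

An optimal plan:
  Utica→C1: 20 × £1 = £20
  Yuma→C1: 10 × £9 = £90
  Yuma→C2: 30 × £3 = £90
Total cost = £200.
Utica ships 20 of its 20, leaving 0.

0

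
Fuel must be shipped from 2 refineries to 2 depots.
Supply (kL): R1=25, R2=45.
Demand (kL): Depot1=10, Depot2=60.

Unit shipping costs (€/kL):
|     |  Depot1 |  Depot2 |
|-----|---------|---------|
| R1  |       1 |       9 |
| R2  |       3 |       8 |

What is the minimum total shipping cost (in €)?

Optimal allocation:
  R1->Depot1: 10 kL
  R1->Depot2: 15 kL
  R2->Depot2: 45 kL
Total cost = €505.
(Supply check: R1 ships 25; R2 ships 45.)

505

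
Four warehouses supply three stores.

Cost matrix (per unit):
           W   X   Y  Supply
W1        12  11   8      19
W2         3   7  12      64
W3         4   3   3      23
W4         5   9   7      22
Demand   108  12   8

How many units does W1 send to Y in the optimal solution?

8

Optimal shipments:
  W1 to X: 11 units
  W1 to Y: 8 units
  W2 to W: 64 units
  W3 to W: 22 units
  W3 to X: 1 units
  W4 to W: 22 units
Total cost = 578.
So W1→Y carries 8 units.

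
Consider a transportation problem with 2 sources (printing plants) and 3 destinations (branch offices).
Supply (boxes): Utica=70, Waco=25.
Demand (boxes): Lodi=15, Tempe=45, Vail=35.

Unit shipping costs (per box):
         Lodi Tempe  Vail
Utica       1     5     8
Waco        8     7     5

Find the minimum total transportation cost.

445

An optimal shipping plan:
  Utica–Lodi: 15 × 1 = 15
  Utica–Tempe: 45 × 5 = 225
  Utica–Vail: 10 × 8 = 80
  Waco–Vail: 25 × 5 = 125
Total = 15 + 225 + 80 + 125 = 445.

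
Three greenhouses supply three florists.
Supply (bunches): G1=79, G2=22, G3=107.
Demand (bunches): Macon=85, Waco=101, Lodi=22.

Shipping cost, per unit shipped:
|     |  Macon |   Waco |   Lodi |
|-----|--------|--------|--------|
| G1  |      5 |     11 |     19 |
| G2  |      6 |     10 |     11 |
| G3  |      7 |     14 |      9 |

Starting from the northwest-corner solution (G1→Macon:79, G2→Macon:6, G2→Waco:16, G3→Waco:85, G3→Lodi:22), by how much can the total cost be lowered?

Current plan cost = 79·5 + 6·6 + 16·10 + 85·14 + 22·9 = 1979.
Optimal plan:
  G1->Waco: 79 × 11 = 869
  G2->Waco: 22 × 10 = 220
  G3->Macon: 85 × 7 = 595
  G3->Lodi: 22 × 9 = 198
Optimal cost = 1882.
Saving = 1979 − 1882 = 97.

97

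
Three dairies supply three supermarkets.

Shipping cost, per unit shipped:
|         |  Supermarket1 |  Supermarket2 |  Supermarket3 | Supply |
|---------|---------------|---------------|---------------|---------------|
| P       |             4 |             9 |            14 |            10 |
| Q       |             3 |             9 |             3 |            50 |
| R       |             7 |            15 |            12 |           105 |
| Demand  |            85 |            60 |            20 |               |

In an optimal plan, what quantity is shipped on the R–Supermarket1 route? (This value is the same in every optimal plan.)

Optimal shipments:
  P->Supermarket2: 10 crates
  Q->Supermarket2: 30 crates
  Q->Supermarket3: 20 crates
  R->Supermarket1: 85 crates
  R->Supermarket2: 20 crates
Total cost = 1315.
So R→Supermarket1 carries 85 crates.

85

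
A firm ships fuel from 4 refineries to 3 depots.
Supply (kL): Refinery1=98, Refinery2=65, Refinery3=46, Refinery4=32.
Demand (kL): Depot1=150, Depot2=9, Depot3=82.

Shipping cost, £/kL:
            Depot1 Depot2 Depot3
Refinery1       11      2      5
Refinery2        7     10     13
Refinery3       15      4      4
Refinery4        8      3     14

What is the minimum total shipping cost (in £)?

1676

A cheapest plan:
  Refinery1–Depot1: 53 × £11 = £583
  Refinery1–Depot2: 9 × £2 = £18
  Refinery1–Depot3: 36 × £5 = £180
  Refinery2–Depot1: 65 × £7 = £455
  Refinery3–Depot3: 46 × £4 = £184
  Refinery4–Depot1: 32 × £8 = £256
Total = 583 + 18 + 180 + 455 + 184 + 256 = £1676.
(Supply check: Refinery1 ships 98; Refinery2 ships 65; Refinery3 ships 46; Refinery4 ships 32.)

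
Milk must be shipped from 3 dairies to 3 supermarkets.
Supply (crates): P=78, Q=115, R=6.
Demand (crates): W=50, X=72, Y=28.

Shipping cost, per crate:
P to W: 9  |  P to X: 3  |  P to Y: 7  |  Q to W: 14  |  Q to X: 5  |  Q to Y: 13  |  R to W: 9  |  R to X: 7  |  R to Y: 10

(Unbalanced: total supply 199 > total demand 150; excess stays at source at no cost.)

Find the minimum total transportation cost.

A cheapest plan:
  P→W: 44 × 9 = 396
  P→X: 6 × 3 = 18
  P→Y: 28 × 7 = 196
  Q→X: 66 × 5 = 330
  R→W: 6 × 9 = 54
Total = 396 + 18 + 196 + 330 + 54 = 994.
(Supply check: P ships 78; Q ships 66; R ships 6.)

994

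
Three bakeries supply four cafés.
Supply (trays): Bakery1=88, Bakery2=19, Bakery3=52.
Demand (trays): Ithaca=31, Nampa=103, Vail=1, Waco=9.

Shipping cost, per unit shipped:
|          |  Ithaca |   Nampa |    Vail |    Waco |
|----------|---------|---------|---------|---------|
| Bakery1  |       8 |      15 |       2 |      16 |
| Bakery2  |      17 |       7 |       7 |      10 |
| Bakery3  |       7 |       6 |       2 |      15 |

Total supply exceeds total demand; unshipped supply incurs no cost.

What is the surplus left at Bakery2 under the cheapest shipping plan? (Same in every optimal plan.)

Minimum-cost shipments:
  Bakery1->Ithaca: 31 × 8 = 248
  Bakery1->Nampa: 32 × 15 = 480
  Bakery1->Vail: 1 × 2 = 2
  Bakery1->Waco: 9 × 16 = 144
  Bakery2->Nampa: 19 × 7 = 133
  Bakery3->Nampa: 52 × 6 = 312
Total cost = 1319.
Bakery2 ships 19 of its 19, leaving 0.

0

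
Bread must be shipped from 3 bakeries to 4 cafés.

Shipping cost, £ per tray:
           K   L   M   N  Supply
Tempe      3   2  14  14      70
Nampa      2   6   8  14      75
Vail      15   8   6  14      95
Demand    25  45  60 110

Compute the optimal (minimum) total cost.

A cheapest plan:
  Tempe->L: 45 × £2 = £90
  Tempe->N: 25 × £14 = £350
  Nampa->K: 25 × £2 = £50
  Nampa->N: 50 × £14 = £700
  Vail->M: 60 × £6 = £360
  Vail->N: 35 × £14 = £490
Total = 90 + 350 + 50 + 700 + 360 + 490 = £2040.

2040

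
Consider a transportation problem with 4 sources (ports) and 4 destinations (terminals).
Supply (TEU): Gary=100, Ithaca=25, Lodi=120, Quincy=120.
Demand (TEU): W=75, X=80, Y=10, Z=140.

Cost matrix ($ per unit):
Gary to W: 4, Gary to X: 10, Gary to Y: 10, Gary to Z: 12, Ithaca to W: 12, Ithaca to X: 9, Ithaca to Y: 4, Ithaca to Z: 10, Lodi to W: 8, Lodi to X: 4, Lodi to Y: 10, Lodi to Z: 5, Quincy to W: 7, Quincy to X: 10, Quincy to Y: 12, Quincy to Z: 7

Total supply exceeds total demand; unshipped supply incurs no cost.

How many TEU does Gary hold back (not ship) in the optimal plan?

25

An optimal plan:
  Gary->W: 75 TEU
  Ithaca->Y: 10 TEU
  Lodi->X: 80 TEU
  Lodi->Z: 40 TEU
  Quincy->Z: 100 TEU
Total cost = $1560.
Gary ships 75 of its 100, leaving 25.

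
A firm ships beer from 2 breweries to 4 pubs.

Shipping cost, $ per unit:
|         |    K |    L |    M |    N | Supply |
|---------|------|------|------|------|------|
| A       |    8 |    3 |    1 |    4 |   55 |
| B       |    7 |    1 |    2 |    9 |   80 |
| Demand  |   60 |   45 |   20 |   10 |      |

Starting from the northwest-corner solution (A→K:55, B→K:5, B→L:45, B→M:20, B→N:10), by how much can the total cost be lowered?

100

Current plan cost = 55·8 + 5·7 + 45·1 + 20·2 + 10·9 = $650.
Optimal plan:
  A to K: 25 kegs
  A to M: 20 kegs
  A to N: 10 kegs
  B to K: 35 kegs
  B to L: 45 kegs
Optimal cost = $550.
Saving = 650 − 550 = $100.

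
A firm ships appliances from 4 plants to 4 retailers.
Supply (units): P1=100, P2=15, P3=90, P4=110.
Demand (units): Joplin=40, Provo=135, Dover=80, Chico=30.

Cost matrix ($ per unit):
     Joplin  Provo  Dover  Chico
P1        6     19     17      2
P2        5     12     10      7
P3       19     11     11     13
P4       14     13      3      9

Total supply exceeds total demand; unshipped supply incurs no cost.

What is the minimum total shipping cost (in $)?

One minimum-cost allocation:
  P1–Joplin: 40 units
  P1–Chico: 30 units
  P2–Provo: 15 units
  P3–Provo: 90 units
  P4–Provo: 30 units
  P4–Dover: 80 units
Total cost = $2100.

2100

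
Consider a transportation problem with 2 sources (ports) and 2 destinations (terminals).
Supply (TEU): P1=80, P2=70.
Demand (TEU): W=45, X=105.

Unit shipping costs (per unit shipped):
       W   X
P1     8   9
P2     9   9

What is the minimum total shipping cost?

An optimal shipping plan:
  P1 to W: 45 × 8 = 360
  P1 to X: 35 × 9 = 315
  P2 to X: 70 × 9 = 630
Total = 360 + 315 + 630 = 1305.
(Supply check: P1 ships 80; P2 ships 70.)

1305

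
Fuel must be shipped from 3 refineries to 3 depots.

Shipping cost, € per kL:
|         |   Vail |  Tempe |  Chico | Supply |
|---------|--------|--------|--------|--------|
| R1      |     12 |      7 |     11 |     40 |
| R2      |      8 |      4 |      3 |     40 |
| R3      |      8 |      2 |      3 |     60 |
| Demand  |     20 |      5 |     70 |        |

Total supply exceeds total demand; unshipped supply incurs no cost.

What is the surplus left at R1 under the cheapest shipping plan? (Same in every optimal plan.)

40

An optimal plan:
  R2→Vail: 20 × €8 = €160
  R2→Chico: 20 × €3 = €60
  R3→Tempe: 5 × €2 = €10
  R3→Chico: 50 × €3 = €150
Total cost = €380.
R1 ships 0 of its 40, leaving 40.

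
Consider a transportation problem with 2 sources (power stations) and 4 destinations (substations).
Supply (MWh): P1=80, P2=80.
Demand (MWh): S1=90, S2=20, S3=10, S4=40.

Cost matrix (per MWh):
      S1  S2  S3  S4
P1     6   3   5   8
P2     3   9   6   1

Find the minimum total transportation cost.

An optimal shipping plan:
  P1→S1: 50 MWh
  P1→S2: 20 MWh
  P1→S3: 10 MWh
  P2→S1: 40 MWh
  P2→S4: 40 MWh
Total cost = 570.

570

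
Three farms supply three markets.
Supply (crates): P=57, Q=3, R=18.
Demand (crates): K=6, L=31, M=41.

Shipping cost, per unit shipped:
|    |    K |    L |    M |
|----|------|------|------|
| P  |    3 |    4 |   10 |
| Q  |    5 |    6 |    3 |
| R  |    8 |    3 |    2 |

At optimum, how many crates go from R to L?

Optimal shipments:
  P to K: 6 × 3 = 18
  P to L: 31 × 4 = 124
  P to M: 20 × 10 = 200
  Q to M: 3 × 3 = 9
  R to M: 18 × 2 = 36
Total cost = 387.
The route R→L is not used.

0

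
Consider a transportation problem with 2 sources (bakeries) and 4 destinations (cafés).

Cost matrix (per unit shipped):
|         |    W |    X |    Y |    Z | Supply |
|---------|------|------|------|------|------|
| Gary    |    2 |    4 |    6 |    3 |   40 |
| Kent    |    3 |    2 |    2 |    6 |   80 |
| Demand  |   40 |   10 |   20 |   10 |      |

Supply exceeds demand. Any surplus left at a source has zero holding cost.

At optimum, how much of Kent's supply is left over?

40

Minimum-cost shipments:
  Gary→W: 30 × 2 = 60
  Gary→Z: 10 × 3 = 30
  Kent→W: 10 × 3 = 30
  Kent→X: 10 × 2 = 20
  Kent→Y: 20 × 2 = 40
Total cost = 180.
Kent ships 40 of its 80, leaving 40.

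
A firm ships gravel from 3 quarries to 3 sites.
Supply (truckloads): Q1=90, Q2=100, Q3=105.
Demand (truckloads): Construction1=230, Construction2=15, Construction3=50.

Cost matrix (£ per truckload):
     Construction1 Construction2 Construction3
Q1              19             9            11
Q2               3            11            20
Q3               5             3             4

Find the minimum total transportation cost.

One minimum-cost allocation:
  Q1–Construction1: 25 × £19 = £475
  Q1–Construction2: 15 × £9 = £135
  Q1–Construction3: 50 × £11 = £550
  Q2–Construction1: 100 × £3 = £300
  Q3–Construction1: 105 × £5 = £525
Total = 475 + 135 + 550 + 300 + 525 = £1985.

1985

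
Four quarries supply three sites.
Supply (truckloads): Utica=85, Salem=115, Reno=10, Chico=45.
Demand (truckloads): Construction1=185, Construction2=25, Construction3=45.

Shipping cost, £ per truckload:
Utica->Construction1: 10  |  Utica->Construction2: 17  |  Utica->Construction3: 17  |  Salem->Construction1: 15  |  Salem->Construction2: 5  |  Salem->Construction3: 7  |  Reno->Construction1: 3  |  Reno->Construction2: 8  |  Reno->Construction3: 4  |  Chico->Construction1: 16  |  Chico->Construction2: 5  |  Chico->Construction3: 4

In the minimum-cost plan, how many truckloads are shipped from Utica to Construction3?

Solving gives:
  Utica to Construction1: 85 × £10 = £850
  Salem to Construction1: 90 × £15 = £1350
  Salem to Construction2: 25 × £5 = £125
  Reno to Construction1: 10 × £3 = £30
  Chico to Construction3: 45 × £4 = £180
Total cost = £2535.
The route Utica→Construction3 is not used.

0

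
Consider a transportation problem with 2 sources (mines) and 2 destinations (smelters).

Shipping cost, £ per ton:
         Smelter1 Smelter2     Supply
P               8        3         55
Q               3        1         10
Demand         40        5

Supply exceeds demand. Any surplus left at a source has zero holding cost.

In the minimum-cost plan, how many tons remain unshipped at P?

20

Minimum-cost shipments:
  P to Smelter1: 30 tons
  P to Smelter2: 5 tons
  Q to Smelter1: 10 tons
Total cost = £285.
P ships 35 of its 55, leaving 20.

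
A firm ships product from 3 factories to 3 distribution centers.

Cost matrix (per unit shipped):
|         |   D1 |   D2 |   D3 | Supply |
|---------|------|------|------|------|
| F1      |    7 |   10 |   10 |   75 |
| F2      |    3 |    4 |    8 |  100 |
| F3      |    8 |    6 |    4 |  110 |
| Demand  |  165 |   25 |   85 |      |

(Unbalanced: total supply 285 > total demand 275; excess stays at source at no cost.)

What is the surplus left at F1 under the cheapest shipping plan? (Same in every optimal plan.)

10

Minimum-cost shipments:
  F1->D1: 65 × 7 = 455
  F2->D1: 100 × 3 = 300
  F3->D2: 25 × 6 = 150
  F3->D3: 85 × 4 = 340
Total cost = 1245.
F1 ships 65 of its 75, leaving 10.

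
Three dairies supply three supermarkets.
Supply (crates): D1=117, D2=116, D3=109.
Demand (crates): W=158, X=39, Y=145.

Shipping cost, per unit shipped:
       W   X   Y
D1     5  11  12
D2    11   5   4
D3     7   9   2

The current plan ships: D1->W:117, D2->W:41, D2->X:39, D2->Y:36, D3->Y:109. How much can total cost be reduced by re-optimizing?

82

Current plan cost = 117·5 + 41·11 + 39·5 + 36·4 + 109·2 = 1593.
Optimal plan:
  D1→W: 117 × 5 = 585
  D2→X: 39 × 5 = 195
  D2→Y: 77 × 4 = 308
  D3→W: 41 × 7 = 287
  D3→Y: 68 × 2 = 136
Optimal cost = 1511.
Saving = 1593 − 1511 = 82.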